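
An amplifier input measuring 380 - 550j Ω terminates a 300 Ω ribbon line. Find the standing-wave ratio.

VSWR ≈ 4.49

Γ = (Z_L − Z_0)/(Z_L + Z_0) = (80 − j550)/(680 − j550)
|Γ| = 556/875 = 0.635
VSWR = (1 + |Γ|)/(1 − |Γ|) = 1.64/0.365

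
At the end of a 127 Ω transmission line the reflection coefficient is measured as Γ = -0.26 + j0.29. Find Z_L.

Z_L ≈ 64.4 + j44.1 Ω

Z_L = Z_0·(1 + Γ)/(1 − Γ) = 127·(0.74 + j0.29)/(1.26 − j0.29)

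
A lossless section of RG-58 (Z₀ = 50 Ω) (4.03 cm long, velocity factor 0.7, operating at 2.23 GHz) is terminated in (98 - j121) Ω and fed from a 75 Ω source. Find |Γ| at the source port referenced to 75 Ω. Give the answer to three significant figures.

|Γ| ≈ 0.574

λ = v/f = 0.7·c / 2.23 GHz = 0.0942 m
βl = 2π·l/λ = 2π × 0.428 = 154°
tan(βl) = -0.486
Z_in = Z_0·(Z_L + jZ_0·tanβl)/(Z_0 + jZ_L·tanβl) = 129 + j127 Ω
Γ_s = (Z_in − Z_s)/(Z_in + Z_s) = (53.9 + j127)/(204 + j127), |Γ_s| = 0.574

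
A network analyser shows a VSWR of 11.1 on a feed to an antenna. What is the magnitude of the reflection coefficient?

|Γ| ≈ 0.835

|Γ| = (S − 1)/(S + 1) = (11.1 − 1)/(11.1 + 1) = 10.1/12.1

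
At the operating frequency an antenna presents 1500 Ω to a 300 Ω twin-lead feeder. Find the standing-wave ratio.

VSWR ≈ 5

Γ = (1500 − 300)/(1500 + 300) = 0.667
VSWR = (1 + 0.667)/(1 − 0.667)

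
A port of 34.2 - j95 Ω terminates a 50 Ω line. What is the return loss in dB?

RL ≈ 2.4 dB

Γ = (-15.8 − j95)/(84.2 − j95), |Γ| = 0.759
RL = −20·log₁₀|Γ| = −20·log₁₀(0.759)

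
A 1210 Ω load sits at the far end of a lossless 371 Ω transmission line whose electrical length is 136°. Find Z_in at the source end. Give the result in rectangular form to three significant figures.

Z_in ≈ 214 + j316 Ω

tan(βl) = tan(136°) = -0.966
Z_in = Z_0·(Z_L + jZ_0·tanβl)/(Z_0 + jZ_L·tanβl)
     = 371·(1210 − j358)/(371 − j1170)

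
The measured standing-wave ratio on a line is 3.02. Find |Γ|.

|Γ| ≈ 0.502

|Γ| = (S − 1)/(S + 1) = (3.02 − 1)/(3.02 + 1) = 2.02/4.02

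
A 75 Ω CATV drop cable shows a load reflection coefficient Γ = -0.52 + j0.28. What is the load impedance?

Z_L = Z_0·(1 + Γ)/(1 − Γ) = 75·(0.48 + j0.28)/(1.52 − j0.28)

Z_L ≈ 20.4 + j17.6 Ω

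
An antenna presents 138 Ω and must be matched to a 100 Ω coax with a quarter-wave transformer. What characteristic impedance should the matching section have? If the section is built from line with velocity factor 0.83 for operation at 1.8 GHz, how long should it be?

Z_qwt = √(Z_0·R_L) = √(100 × 138) = √13800
λ = 0.83·c/f = 0.138 m, so l = λ/4 = 0.0346 m

Z_qwt ≈ 117 Ω; length ≈ 3.46 cm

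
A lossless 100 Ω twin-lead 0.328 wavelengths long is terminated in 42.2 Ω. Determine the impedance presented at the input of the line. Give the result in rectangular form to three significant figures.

βl = 2π × 0.328 = 118°
tan(βl) = tan(118°) = -1.87
Z_in = Z_0·(Z_L + jZ_0·tanβl)/(Z_0 + jZ_L·tanβl)
     = 100·(42.2 − j187)/(100 − j79.1)

Z_in ≈ 117 − j94.8 Ω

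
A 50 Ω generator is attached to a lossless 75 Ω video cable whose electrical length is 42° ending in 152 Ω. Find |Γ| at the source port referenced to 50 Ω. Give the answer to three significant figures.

|Γ| ≈ 0.408

tan(βl) = 0.9
Z_in = Z_0·(Z_L + jZ_0·tanβl)/(Z_0 + jZ_L·tanβl) = 63.6 − j48.5 Ω
Γ_s = (Z_in − Z_s)/(Z_in + Z_s) = (13.6 − j48.5)/(114 − j48.5), |Γ_s| = 0.408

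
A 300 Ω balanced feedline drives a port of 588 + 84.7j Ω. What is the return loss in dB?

RL ≈ 9.46 dB

Γ = (288 + j84.7)/(888 + j84.7), |Γ| = 0.337
RL = −20·log₁₀|Γ| = −20·log₁₀(0.337)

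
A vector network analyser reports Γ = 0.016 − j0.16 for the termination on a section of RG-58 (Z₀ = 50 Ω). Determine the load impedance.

Z_L ≈ 49 − j16.1 Ω

Z_L = Z_0·(1 + Γ)/(1 − Γ) = 50·(1.02 − j0.16)/(0.984 + j0.16)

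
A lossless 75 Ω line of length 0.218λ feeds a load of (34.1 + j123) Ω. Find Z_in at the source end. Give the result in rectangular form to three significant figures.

βl = 2π × 0.218 = 78.5°
tan(βl) = tan(78.5°) = 4.91
Z_in = Z_0·(Z_L + jZ_0·tanβl)/(Z_0 + jZ_L·tanβl)
     = 75·(34.1 + j491)/(-528 + j167)

Z_in ≈ 15.7 − j64.7 Ω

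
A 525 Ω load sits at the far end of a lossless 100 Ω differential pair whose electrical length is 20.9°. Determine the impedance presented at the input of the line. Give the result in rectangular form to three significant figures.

Z_in ≈ 120 − j202 Ω

tan(βl) = tan(20.9°) = 0.382
Z_in = Z_0·(Z_L + jZ_0·tanβl)/(Z_0 + jZ_L·tanβl)
     = 100·(525 + j38.2)/(100 + j200)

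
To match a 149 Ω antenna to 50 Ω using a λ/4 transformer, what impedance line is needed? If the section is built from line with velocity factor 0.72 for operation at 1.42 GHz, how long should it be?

Z_qwt ≈ 86.3 Ω; length ≈ 3.8 cm

Z_qwt = √(Z_0·R_L) = √(50 × 149) = √7450
λ = 0.72·c/f = 0.152 m, so l = λ/4 = 0.038 m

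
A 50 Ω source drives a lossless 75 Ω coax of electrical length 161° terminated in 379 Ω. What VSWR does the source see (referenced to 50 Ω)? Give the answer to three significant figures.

VSWR ≈ 7.14

tan(βl) = -0.344
Z_in = Z_0·(Z_L + jZ_0·tanβl)/(Z_0 + jZ_L·tanβl) = 105 + j157 Ω
Γ_s = (Z_in − Z_s)/(Z_in + Z_s) = (55.3 + j157)/(155 + j157), |Γ_s| = 0.754
VSWR = (1 + |Γ_s|)/(1 − |Γ_s|)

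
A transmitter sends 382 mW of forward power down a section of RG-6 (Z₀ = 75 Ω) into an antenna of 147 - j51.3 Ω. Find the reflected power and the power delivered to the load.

|Γ| = |(72 − j51.3)/(222 − j51.3)| = 0.388
|Γ|² = 0.151
P_refl = |Γ|²·P_inc = 57.5 mW, P_del = (1 − |Γ|²)·P_inc = 324 mW

P_reflected ≈ 57.5 mW; P_delivered ≈ 324 mW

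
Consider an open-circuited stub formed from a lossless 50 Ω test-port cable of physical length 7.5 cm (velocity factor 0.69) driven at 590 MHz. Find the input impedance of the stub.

λ = v/f = 0.69·c / 590 MHz = 0.351 m
βl = 2π·l/λ = 2π × 0.214 = 77°
tan(βl) = 4.32
For an open-circuited stub, Z_in = −jZ_0·cot(βl) = −jZ_0/tan(βl)

Z_in ≈ −j11.6 Ω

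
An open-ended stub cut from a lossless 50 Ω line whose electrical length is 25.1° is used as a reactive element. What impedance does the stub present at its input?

tan(βl) = 0.468
For an open-ended stub, Z_in = −jZ_0·cot(βl) = −jZ_0/tan(βl)

Z_in ≈ −j107 Ω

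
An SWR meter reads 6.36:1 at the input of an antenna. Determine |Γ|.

|Γ| = (S − 1)/(S + 1) = (6.36 − 1)/(6.36 + 1) = 5.36/7.36

|Γ| ≈ 0.728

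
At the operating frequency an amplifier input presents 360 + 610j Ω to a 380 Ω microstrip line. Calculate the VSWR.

Γ = (Z_L − Z_0)/(Z_L + Z_0) = (-20 + j610)/(740 + j610)
|Γ| = 610/959 = 0.636
VSWR = (1 + |Γ|)/(1 − |Γ|) = 1.64/0.364

VSWR ≈ 4.5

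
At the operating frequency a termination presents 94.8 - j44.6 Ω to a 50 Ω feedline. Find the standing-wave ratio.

Γ = (Z_L − Z_0)/(Z_L + Z_0) = (44.8 − j44.6)/(144.8 − j44.6)
|Γ| = 63.2/152 = 0.417
VSWR = (1 + |Γ|)/(1 − |Γ|) = 1.42/0.583

VSWR ≈ 2.43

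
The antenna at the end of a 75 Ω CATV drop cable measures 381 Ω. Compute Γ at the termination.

Γ = 0.671

Γ = (Z_L − Z_0)/(Z_L + Z_0) = (381 − 75)/(381 + 75) = 306/456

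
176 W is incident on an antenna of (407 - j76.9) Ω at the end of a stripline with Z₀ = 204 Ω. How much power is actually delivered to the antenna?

P_delivered ≈ 154 W

|Γ| = |(203 − j76.9)/(611 − j76.9)| = 0.353
|Γ|² = 0.124
P_refl = |Γ|²·P_inc = 21.9 W, P_del = (1 − |Γ|²)·P_inc = 154 W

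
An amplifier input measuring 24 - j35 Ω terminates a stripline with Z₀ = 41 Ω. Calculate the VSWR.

Γ = (Z_L − Z_0)/(Z_L + Z_0) = (-17 − j35)/(65 − j35)
|Γ| = 38.9/73.8 = 0.527
VSWR = (1 + |Γ|)/(1 − |Γ|) = 1.53/0.473

VSWR ≈ 3.23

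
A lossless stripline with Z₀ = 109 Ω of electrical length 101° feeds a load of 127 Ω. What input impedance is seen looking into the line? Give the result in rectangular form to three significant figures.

Z_in ≈ 94.5 + j5.43 Ω

tan(βl) = tan(101°) = -5.14
Z_in = Z_0·(Z_L + jZ_0·tanβl)/(Z_0 + jZ_L·tanβl)
     = 109·(127 − j561)/(109 − j653)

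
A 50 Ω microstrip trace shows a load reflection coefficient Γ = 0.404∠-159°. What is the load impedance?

Z_L = Z_0·(1 + Γ)/(1 − Γ) = 50·(0.623 − j0.145)/(1.38 + j0.145)

Z_L ≈ 21.8 − j7.55 Ω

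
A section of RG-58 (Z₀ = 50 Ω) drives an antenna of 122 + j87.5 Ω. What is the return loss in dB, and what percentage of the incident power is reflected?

RL ≈ 4.62 dB; 34.5% of incident power reflected

Γ = (72 + j87.5)/(172 + j87.5), |Γ| = 0.587
RL = −20·log₁₀(0.587) = 4.62 dB
P_refl/P_inc = |Γ|² = 0.345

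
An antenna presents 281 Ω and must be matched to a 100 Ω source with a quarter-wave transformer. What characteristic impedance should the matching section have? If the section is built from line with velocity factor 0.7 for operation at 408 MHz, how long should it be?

Z_qwt ≈ 168 Ω; length ≈ 12.9 cm

Z_qwt = √(Z_0·R_L) = √(100 × 281) = √28100
λ = 0.7·c/f = 0.515 m, so l = λ/4 = 0.129 m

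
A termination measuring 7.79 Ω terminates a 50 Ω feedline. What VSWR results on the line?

VSWR ≈ 6.42

For a purely resistive load, VSWR = R_L/Z_0 or Z_0/R_L (whichever > 1) = 50/7.79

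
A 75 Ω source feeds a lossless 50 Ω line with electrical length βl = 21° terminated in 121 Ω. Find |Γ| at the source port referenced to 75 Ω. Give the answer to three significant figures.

tan(βl) = 0.384
Z_in = Z_0·(Z_L + jZ_0·tanβl)/(Z_0 + jZ_L·tanβl) = 74.5 − j50 Ω
Γ_s = (Z_in − Z_s)/(Z_in + Z_s) = (-0.479 − j50)/(150 − j50), |Γ_s| = 0.317

|Γ| ≈ 0.317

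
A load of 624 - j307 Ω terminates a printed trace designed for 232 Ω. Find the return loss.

Γ = (392 − j307)/(856 − j307), |Γ| = 0.548
RL = −20·log₁₀|Γ| = −20·log₁₀(0.548)

RL ≈ 5.23 dB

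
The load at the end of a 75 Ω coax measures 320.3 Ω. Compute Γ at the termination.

Γ = (Z_L − Z_0)/(Z_L + Z_0) = (320.3 − 75)/(320.3 + 75) = 245.3/395.3

Γ = 0.621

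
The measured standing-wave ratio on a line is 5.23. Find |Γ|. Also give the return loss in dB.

|Γ| ≈ 0.679; return loss ≈ 3.36 dB

|Γ| = (S − 1)/(S + 1) = (5.23 − 1)/(5.23 + 1) = 4.23/6.23
RL = −20·log₁₀|Γ| = −20·log₁₀(0.679)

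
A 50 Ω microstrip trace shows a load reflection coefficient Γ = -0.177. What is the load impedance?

Z_L ≈ 35 Ω

Z_L = Z_0·(1 + Γ)/(1 − Γ) = 50·(0.823)/(1.18)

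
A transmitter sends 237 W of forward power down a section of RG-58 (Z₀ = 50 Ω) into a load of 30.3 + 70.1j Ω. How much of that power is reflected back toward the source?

P_reflected ≈ 111 W

|Γ| = |(-19.7 + j70.1)/(80.3 + j70.1)| = 0.683
|Γ|² = 0.467
P_refl = |Γ|²·P_inc = 111 W, P_del = (1 − |Γ|²)·P_inc = 126 W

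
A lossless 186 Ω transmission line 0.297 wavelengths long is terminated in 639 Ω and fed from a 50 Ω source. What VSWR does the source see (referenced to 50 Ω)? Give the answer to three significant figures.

βl = 2π × 0.297 = 107°
tan(βl) = -3.29
Z_in = Z_0·(Z_L + jZ_0·tanβl)/(Z_0 + jZ_L·tanβl) = 58.7 + j51.4 Ω
Γ_s = (Z_in − Z_s)/(Z_in + Z_s) = (8.69 + j51.4)/(109 + j51.4), |Γ_s| = 0.433
VSWR = (1 + |Γ_s|)/(1 − |Γ_s|)

VSWR ≈ 2.53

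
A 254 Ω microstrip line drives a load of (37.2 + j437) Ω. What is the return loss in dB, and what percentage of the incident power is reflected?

Γ = (-216.8 + j437)/(291.2 + j437), |Γ| = 0.929
RL = −20·log₁₀(0.929) = 0.64 dB
P_refl/P_inc = |Γ|² = 0.863

RL ≈ 0.64 dB; 86.3% of incident power reflected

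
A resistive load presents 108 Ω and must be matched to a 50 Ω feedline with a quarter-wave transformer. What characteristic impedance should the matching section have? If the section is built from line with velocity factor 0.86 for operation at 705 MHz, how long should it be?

Z_qwt ≈ 73.5 Ω; length ≈ 9.15 cm

Z_qwt = √(Z_0·R_L) = √(50 × 108) = √5400
λ = 0.86·c/f = 0.366 m, so l = λ/4 = 0.0915 m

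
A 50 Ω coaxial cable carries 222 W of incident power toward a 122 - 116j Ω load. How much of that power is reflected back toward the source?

P_reflected ≈ 96.1 W

|Γ| = |(72 − j116)/(172 − j116)| = 0.658
|Γ|² = 0.433
P_refl = |Γ|²·P_inc = 96.1 W, P_del = (1 − |Γ|²)·P_inc = 126 W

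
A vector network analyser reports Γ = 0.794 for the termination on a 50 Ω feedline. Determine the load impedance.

Z_L ≈ 435 Ω

Z_L = Z_0·(1 + Γ)/(1 − Γ) = 50·(1.79)/(0.206)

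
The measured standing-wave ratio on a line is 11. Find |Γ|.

|Γ| ≈ 0.833

|Γ| = (S − 1)/(S + 1) = (11 − 1)/(11 + 1) = 10/12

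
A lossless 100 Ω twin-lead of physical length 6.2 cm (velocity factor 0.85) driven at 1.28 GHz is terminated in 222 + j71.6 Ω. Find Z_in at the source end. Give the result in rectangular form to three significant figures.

λ = v/f = 0.85·c / 1.28 GHz = 0.199 m
βl = 2π·l/λ = 2π × 0.311 = 112°
tan(βl) = tan(112°) = -2.47
Z_in = Z_0·(Z_L + jZ_0·tanβl)/(Z_0 + jZ_L·tanβl)
     = 100·(222 − j175)/(277 − j548)

Z_in ≈ 41.8 + j19.4 Ω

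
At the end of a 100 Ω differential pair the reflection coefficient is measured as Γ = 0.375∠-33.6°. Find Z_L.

Z_L = Z_0·(1 + Γ)/(1 − Γ) = 100·(1.31 − j0.208)/(0.688 + j0.208)

Z_L ≈ 167 − j80.4 Ω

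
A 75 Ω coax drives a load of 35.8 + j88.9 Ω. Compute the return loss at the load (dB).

RL ≈ 3.3 dB

Γ = (-39.2 + j88.9)/(110.8 + j88.9), |Γ| = 0.684
RL = −20·log₁₀|Γ| = −20·log₁₀(0.684)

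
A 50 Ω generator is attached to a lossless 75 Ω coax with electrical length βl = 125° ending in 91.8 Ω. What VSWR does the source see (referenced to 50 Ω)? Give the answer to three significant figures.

VSWR ≈ 1.48

tan(βl) = -1.43
Z_in = Z_0·(Z_L + jZ_0·tanβl)/(Z_0 + jZ_L·tanβl) = 68.8 + j13.2 Ω
Γ_s = (Z_in − Z_s)/(Z_in + Z_s) = (18.8 + j13.2)/(119 + j13.2), |Γ_s| = 0.192
VSWR = (1 + |Γ_s|)/(1 − |Γ_s|)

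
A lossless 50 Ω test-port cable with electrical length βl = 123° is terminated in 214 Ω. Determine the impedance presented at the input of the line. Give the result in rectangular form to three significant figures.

tan(βl) = tan(123°) = -1.54
Z_in = Z_0·(Z_L + jZ_0·tanβl)/(Z_0 + jZ_L·tanβl)
     = 50·(214 − j77)/(50 − j330)

Z_in ≈ 16.2 + j30 Ω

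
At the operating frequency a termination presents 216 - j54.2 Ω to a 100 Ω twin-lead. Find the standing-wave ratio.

VSWR ≈ 2.33

Γ = (Z_L − Z_0)/(Z_L + Z_0) = (116 − j54.2)/(316 − j54.2)
|Γ| = 128/321 = 0.399
VSWR = (1 + |Γ|)/(1 − |Γ|) = 1.4/0.601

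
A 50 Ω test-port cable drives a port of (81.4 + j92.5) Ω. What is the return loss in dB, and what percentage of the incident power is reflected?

RL ≈ 4.32 dB; 37% of incident power reflected

Γ = (31.4 + j92.5)/(131.4 + j92.5), |Γ| = 0.608
RL = −20·log₁₀(0.608) = 4.32 dB
P_refl/P_inc = |Γ|² = 0.37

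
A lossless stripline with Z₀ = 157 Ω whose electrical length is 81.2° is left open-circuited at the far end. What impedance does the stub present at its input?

tan(βl) = 6.46
For an open-circuited stub, Z_in = −jZ_0·cot(βl) = −jZ_0/tan(βl)

Z_in ≈ −j24.3 Ω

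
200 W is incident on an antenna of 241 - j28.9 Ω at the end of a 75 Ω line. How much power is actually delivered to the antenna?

|Γ| = |(166 − j28.9)/(316 − j28.9)| = 0.531
|Γ|² = 0.282
P_refl = |Γ|²·P_inc = 56.4 W, P_del = (1 − |Γ|²)·P_inc = 144 W

P_delivered ≈ 144 W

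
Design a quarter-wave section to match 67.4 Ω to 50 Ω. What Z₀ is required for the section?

Z_qwt = √(Z_0·R_L) = √(50 × 67.4) = √3370

Z_qwt ≈ 58.1 Ω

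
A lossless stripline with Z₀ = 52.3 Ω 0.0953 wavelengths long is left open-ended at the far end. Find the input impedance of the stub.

βl = 2π × 0.0953 = 34.3°
tan(βl) = 0.682
For an open-ended stub, Z_in = −jZ_0·cot(βl) = −jZ_0/tan(βl)

Z_in ≈ −j76.6 Ω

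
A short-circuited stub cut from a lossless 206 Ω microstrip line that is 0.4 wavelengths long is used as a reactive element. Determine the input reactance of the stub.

βl = 2π × 0.4 = 144°
tan(βl) = -0.727
For a short-circuited stub, Z_in = jZ_0·tan(βl)

X_in ≈ -150 Ω (capacitive)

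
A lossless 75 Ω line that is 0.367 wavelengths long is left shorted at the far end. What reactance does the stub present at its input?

βl = 2π × 0.367 = 132°
tan(βl) = -1.11
For a shorted stub, Z_in = jZ_0·tan(βl)

X_in ≈ -82.9 Ω (capacitive)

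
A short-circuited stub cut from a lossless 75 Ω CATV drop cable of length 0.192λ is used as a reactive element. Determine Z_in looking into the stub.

Z_in ≈ +j197 Ω

βl = 2π × 0.192 = 69.1°
tan(βl) = 2.62
For a short-circuited stub, Z_in = jZ_0·tan(βl)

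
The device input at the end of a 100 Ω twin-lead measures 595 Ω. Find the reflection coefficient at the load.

Γ = 0.712

Γ = (Z_L − Z_0)/(Z_L + Z_0) = (595 − 100)/(595 + 100) = 495/695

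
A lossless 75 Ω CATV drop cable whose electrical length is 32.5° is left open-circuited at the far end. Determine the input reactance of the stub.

tan(βl) = 0.637
For an open-circuited stub, Z_in = −jZ_0·cot(βl) = −jZ_0/tan(βl)

X_in ≈ -118 Ω (capacitive)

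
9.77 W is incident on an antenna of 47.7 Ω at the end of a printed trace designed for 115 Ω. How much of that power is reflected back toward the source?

P_reflected ≈ 1.67 W

Γ = (47.7 − 115)/(47.7 + 115) = -0.414
|Γ|² = 0.171
P_refl = |Γ|²·P_inc = 1.67 W, P_del = (1 − |Γ|²)·P_inc = 8.1 W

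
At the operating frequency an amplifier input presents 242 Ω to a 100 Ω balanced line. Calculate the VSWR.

VSWR ≈ 2.42

Γ = (242 − 100)/(242 + 100) = 0.415
VSWR = (1 + 0.415)/(1 − 0.415)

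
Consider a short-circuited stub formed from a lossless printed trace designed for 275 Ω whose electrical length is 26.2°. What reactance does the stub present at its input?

tan(βl) = 0.492
For a short-circuited stub, Z_in = jZ_0·tan(βl)

X_in ≈ 135 Ω (inductive)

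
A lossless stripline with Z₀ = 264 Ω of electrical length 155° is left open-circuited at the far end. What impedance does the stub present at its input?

Z_in ≈ +j566 Ω

tan(βl) = -0.466
For an open-circuited stub, Z_in = −jZ_0·cot(βl) = −jZ_0/tan(βl)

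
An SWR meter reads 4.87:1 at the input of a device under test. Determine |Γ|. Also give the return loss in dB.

|Γ| = (S − 1)/(S + 1) = (4.87 − 1)/(4.87 + 1) = 3.87/5.87
RL = −20·log₁₀|Γ| = −20·log₁₀(0.659)

|Γ| ≈ 0.659; return loss ≈ 3.62 dB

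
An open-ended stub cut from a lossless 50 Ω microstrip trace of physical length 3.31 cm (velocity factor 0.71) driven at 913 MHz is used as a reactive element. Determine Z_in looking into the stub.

Z_in ≈ −j40.4 Ω

λ = v/f = 0.71·c / 913 MHz = 0.233 m
βl = 2π·l/λ = 2π × 0.142 = 51.1°
tan(βl) = 1.24
For an open-ended stub, Z_in = −jZ_0·cot(βl) = −jZ_0/tan(βl)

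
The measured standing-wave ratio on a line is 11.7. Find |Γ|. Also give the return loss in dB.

|Γ| = (S − 1)/(S + 1) = (11.7 − 1)/(11.7 + 1) = 10.7/12.7
RL = −20·log₁₀|Γ| = −20·log₁₀(0.843)

|Γ| ≈ 0.843; return loss ≈ 1.49 dB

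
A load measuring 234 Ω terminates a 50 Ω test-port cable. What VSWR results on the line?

Γ = (234 − 50)/(234 + 50) = 0.648
VSWR = (1 + 0.648)/(1 − 0.648)

VSWR ≈ 4.68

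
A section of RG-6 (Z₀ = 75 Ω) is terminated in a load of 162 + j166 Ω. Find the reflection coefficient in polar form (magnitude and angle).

Γ ≈ 0.648 ∠ 27.3°

Γ = (Z_L − Z_0)/(Z_L + Z_0) = (87 + j166)/(237 + j166)
|Γ| = 187/289 = 0.648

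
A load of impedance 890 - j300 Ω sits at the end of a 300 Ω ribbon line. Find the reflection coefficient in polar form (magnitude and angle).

Γ ≈ 0.539 ∠ -12.8°

Γ = (Z_L − Z_0)/(Z_L + Z_0) = (590 − j300)/(1190 − j300)
|Γ| = 662/1230 = 0.539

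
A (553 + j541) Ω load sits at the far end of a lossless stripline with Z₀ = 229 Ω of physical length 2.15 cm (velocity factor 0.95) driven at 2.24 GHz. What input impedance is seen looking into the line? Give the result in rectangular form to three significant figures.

Z_in ≈ 79.8 − j187 Ω

λ = v/f = 0.95·c / 2.24 GHz = 0.127 m
βl = 2π·l/λ = 2π × 0.169 = 60.8°
tan(βl) = tan(60.8°) = 1.79
Z_in = Z_0·(Z_L + jZ_0·tanβl)/(Z_0 + jZ_L·tanβl)
     = 229·(553 + j951)/(-740 + j991)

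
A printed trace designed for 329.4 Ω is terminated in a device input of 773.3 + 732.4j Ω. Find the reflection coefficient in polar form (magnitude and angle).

Γ ≈ 0.647 ∠ 25.2°

Γ = (Z_L − Z_0)/(Z_L + Z_0) = (443.9 + j732.4)/(1103 + j732.4)
|Γ| = 856/1320 = 0.647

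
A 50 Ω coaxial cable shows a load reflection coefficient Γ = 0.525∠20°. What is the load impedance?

Z_L ≈ 125 + j62.1 Ω

Z_L = Z_0·(1 + Γ)/(1 − Γ) = 50·(1.49 + j0.18)/(0.507 − j0.18)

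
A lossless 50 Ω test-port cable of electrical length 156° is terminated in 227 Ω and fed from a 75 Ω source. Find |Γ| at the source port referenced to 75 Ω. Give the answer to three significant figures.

|Γ| ≈ 0.573

tan(βl) = -0.445
Z_in = Z_0·(Z_L + jZ_0·tanβl)/(Z_0 + jZ_L·tanβl) = 53.5 + j85.8 Ω
Γ_s = (Z_in − Z_s)/(Z_in + Z_s) = (-21.5 + j85.8)/(128 + j85.8), |Γ_s| = 0.573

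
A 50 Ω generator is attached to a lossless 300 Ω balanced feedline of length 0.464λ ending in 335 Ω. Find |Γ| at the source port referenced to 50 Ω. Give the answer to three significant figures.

|Γ| ≈ 0.738

βl = 2π × 0.464 = 167°
tan(βl) = -0.23
Z_in = Z_0·(Z_L + jZ_0·tanβl)/(Z_0 + jZ_L·tanβl) = 331 + j16 Ω
Γ_s = (Z_in − Z_s)/(Z_in + Z_s) = (281 + j16)/(381 + j16), |Γ_s| = 0.738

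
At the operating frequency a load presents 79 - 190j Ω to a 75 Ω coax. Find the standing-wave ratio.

Γ = (Z_L − Z_0)/(Z_L + Z_0) = (4 − j190)/(154 − j190)
|Γ| = 190/245 = 0.777
VSWR = (1 + |Γ|)/(1 − |Γ|) = 1.78/0.223

VSWR ≈ 7.97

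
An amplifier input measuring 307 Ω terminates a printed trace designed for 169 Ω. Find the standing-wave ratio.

VSWR ≈ 1.82

Γ = (307 − 169)/(307 + 169) = 0.29
VSWR = (1 + 0.29)/(1 − 0.29)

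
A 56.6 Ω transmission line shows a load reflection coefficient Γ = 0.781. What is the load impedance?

Z_L ≈ 460 Ω

Z_L = Z_0·(1 + Γ)/(1 − Γ) = 56.6·(1.78)/(0.219)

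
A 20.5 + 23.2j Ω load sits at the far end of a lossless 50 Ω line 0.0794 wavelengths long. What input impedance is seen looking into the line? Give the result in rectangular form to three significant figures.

Z_in ≈ 43.7 + j54.4 Ω

βl = 2π × 0.0794 = 28.6°
tan(βl) = tan(28.6°) = 0.545
Z_in = Z_0·(Z_L + jZ_0·tanβl)/(Z_0 + jZ_L·tanβl)
     = 50·(20.5 + j50.4)/(37.4 + j11.2)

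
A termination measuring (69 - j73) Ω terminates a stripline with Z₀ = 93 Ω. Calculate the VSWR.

VSWR ≈ 2.52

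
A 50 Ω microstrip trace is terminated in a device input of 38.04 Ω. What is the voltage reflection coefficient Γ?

Γ = -0.136

Γ = (Z_L − Z_0)/(Z_L + Z_0) = (38.04 − 50)/(38.04 + 50) = -11.96/88.04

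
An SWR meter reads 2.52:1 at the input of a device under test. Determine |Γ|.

|Γ| ≈ 0.432

|Γ| = (S − 1)/(S + 1) = (2.52 − 1)/(2.52 + 1) = 1.52/3.52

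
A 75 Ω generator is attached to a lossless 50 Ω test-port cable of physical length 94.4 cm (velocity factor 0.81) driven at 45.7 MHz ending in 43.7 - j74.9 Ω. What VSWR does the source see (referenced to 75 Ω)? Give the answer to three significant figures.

VSWR ≈ 6.53

λ = v/f = 0.81·c / 45.7 MHz = 5.32 m
βl = 2π·l/λ = 2π × 0.178 = 63.9°
tan(βl) = 2.04
Z_in = Z_0·(Z_L + jZ_0·tanβl)/(Z_0 + jZ_L·tanβl) = 11.5 + j1.65 Ω
Γ_s = (Z_in − Z_s)/(Z_in + Z_s) = (-63.5 + j1.65)/(86.5 + j1.65), |Γ_s| = 0.734
VSWR = (1 + |Γ_s|)/(1 − |Γ_s|)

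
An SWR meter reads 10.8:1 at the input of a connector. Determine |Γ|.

|Γ| = (S − 1)/(S + 1) = (10.8 − 1)/(10.8 + 1) = 9.8/11.8

|Γ| ≈ 0.831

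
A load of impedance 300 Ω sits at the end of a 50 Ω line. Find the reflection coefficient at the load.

Γ = (Z_L − Z_0)/(Z_L + Z_0) = (300 − 50)/(300 + 50) = 250/350

Γ = 0.714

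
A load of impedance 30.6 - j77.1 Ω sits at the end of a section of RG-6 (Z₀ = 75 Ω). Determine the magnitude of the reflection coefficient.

|Γ| ≈ 0.68

Γ = (Z_L − Z_0)/(Z_L + Z_0) = (-44.4 − j77.1)/(105.6 − j77.1)
|Γ| = 89/131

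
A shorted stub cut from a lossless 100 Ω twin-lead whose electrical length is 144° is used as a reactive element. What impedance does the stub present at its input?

tan(βl) = -0.727
For a shorted stub, Z_in = jZ_0·tan(βl)

Z_in ≈ −j72.7 Ω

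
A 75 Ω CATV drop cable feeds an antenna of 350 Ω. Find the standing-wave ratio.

VSWR ≈ 4.67

Γ = (350 − 75)/(350 + 75) = 0.647
VSWR = (1 + 0.647)/(1 − 0.647)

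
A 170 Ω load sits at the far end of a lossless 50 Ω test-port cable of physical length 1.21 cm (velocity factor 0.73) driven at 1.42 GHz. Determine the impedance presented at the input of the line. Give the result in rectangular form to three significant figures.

λ = v/f = 0.73·c / 1.42 GHz = 0.154 m
βl = 2π·l/λ = 2π × 0.0785 = 28.2°
tan(βl) = tan(28.2°) = 0.537
Z_in = Z_0·(Z_L + jZ_0·tanβl)/(Z_0 + jZ_L·tanβl)
     = 50·(170 + j26.9)/(50 + j91.3)

Z_in ≈ 50.5 − j65.4 Ω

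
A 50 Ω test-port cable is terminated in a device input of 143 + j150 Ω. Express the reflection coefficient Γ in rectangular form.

Γ ≈ 0.677 + j0.251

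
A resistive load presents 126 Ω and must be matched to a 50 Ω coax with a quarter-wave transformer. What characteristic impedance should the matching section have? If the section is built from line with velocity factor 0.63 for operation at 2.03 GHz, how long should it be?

Z_qwt = √(Z_0·R_L) = √(50 × 126) = √6300
λ = 0.63·c/f = 0.0931 m, so l = λ/4 = 0.0233 m

Z_qwt ≈ 79.4 Ω; length ≈ 2.33 cm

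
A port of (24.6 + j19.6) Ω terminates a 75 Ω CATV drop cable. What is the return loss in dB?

Γ = (-50.4 + j19.6)/(99.6 + j19.6), |Γ| = 0.533
RL = −20·log₁₀|Γ| = −20·log₁₀(0.533)

RL ≈ 5.47 dB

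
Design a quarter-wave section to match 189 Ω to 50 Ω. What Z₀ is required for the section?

Z_qwt ≈ 97.2 Ω

Z_qwt = √(Z_0·R_L) = √(50 × 189) = √9450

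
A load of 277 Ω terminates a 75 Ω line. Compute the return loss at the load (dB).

RL ≈ 4.82 dB

Γ = (277 − 75)/(277 + 75) = 0.574
RL = −20·log₁₀|Γ| = −20·log₁₀(0.574)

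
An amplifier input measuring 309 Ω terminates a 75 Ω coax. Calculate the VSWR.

For a purely resistive load, VSWR = R_L/Z_0 or Z_0/R_L (whichever > 1) = 309/75

VSWR ≈ 4.12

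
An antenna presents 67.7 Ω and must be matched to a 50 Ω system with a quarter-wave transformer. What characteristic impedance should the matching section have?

Z_qwt = √(Z_0·R_L) = √(50 × 67.7) = √3385

Z_qwt ≈ 58.2 Ω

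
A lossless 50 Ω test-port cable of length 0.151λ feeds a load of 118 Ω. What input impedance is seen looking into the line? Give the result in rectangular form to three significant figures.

βl = 2π × 0.151 = 54.4°
tan(βl) = tan(54.4°) = 1.39
Z_in = Z_0·(Z_L + jZ_0·tanβl)/(Z_0 + jZ_L·tanβl)
     = 50·(118 + j69.7)/(50 + j165)

Z_in ≈ 29.4 − j26.9 Ω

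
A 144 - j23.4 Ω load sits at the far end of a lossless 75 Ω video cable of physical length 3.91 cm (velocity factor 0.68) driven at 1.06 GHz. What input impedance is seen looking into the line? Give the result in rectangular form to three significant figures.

λ = v/f = 0.68·c / 1.06 GHz = 0.192 m
βl = 2π·l/λ = 2π × 0.203 = 73.1°
tan(βl) = tan(73.1°) = 3.3
Z_in = Z_0·(Z_L + jZ_0·tanβl)/(Z_0 + jZ_L·tanβl)
     = 75·(144 + j224)/(152 + j475)

Z_in ≈ 38.7 − j10.3 Ω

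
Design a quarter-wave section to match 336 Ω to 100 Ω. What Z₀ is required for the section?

Z_qwt ≈ 183 Ω

Z_qwt = √(Z_0·R_L) = √(100 × 336) = √33600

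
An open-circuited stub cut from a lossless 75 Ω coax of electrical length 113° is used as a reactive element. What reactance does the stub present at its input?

X_in ≈ 31.8 Ω (inductive)

tan(βl) = -2.36
For an open-circuited stub, Z_in = −jZ_0·cot(βl) = −jZ_0/tan(βl)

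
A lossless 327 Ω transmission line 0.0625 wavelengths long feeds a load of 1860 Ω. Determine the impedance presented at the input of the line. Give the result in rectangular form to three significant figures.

βl = 2π × 0.0625 = 22.5°
tan(βl) = tan(22.5°) = 0.414
Z_in = Z_0·(Z_L + jZ_0·tanβl)/(Z_0 + jZ_L·tanβl)
     = 327·(1860 + j135)/(327 + j770)

Z_in ≈ 333 − j648 Ω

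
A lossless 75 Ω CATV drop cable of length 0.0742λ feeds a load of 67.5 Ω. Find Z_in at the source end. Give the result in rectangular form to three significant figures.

βl = 2π × 0.0742 = 26.7°
tan(βl) = tan(26.7°) = 0.503
Z_in = Z_0·(Z_L + jZ_0·tanβl)/(Z_0 + jZ_L·tanβl)
     = 75·(67.5 + j37.7)/(75 + j34)

Z_in ≈ 70.2 + j5.95 Ω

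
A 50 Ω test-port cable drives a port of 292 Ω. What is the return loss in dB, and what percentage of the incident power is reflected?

RL ≈ 3 dB; 50.1% of incident power reflected

Γ = (292 − 50)/(292 + 50) = 0.708
RL = −20·log₁₀(0.708) = 3 dB
P_refl/P_inc = |Γ|² = 0.501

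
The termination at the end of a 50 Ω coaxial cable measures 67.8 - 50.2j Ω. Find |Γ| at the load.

Γ = (Z_L − Z_0)/(Z_L + Z_0) = (17.8 − j50.2)/(117.8 − j50.2)
|Γ| = 53.3/128

|Γ| ≈ 0.416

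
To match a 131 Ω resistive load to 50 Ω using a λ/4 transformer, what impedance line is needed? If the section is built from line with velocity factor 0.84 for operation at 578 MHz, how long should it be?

Z_qwt ≈ 80.9 Ω; length ≈ 10.9 cm

Z_qwt = √(Z_0·R_L) = √(50 × 131) = √6550
λ = 0.84·c/f = 0.436 m, so l = λ/4 = 0.109 m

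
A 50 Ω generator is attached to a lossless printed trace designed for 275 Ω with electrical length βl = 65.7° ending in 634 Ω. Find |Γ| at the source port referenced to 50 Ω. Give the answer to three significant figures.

tan(βl) = 2.21
Z_in = Z_0·(Z_L + jZ_0·tanβl)/(Z_0 + jZ_L·tanβl) = 138 − j97.1 Ω
Γ_s = (Z_in − Z_s)/(Z_in + Z_s) = (88.3 − j97.1)/(188 − j97.1), |Γ_s| = 0.619

|Γ| ≈ 0.619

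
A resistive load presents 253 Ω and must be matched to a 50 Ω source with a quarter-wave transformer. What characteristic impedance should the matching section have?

Z_qwt ≈ 112 Ω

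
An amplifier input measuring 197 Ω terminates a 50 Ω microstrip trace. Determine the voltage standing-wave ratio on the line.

VSWR ≈ 3.94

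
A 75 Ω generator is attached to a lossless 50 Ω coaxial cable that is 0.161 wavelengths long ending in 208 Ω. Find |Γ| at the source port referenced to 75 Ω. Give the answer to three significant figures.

|Γ| ≈ 0.682

βl = 2π × 0.161 = 58°
tan(βl) = 1.6
Z_in = Z_0·(Z_L + jZ_0·tanβl)/(Z_0 + jZ_L·tanβl) = 16.4 − j28.8 Ω
Γ_s = (Z_in − Z_s)/(Z_in + Z_s) = (-58.6 − j28.8)/(91.4 − j28.8), |Γ_s| = 0.682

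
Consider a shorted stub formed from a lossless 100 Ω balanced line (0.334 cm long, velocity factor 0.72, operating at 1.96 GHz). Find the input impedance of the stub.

λ = v/f = 0.72·c / 1.96 GHz = 0.11 m
βl = 2π·l/λ = 2π × 0.0303 = 10.9°
tan(βl) = 0.193
For a shorted stub, Z_in = jZ_0·tan(βl)

Z_in ≈ +j19.3 Ω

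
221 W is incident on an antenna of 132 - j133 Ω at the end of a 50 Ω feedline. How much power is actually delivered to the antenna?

P_delivered ≈ 115 W

|Γ| = |(82 − j133)/(182 − j133)| = 0.693
|Γ|² = 0.48
P_refl = |Γ|²·P_inc = 106 W, P_del = (1 − |Γ|²)·P_inc = 115 W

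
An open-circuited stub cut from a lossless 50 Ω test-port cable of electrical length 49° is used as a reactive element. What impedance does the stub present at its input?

tan(βl) = 1.15
For an open-circuited stub, Z_in = −jZ_0·cot(βl) = −jZ_0/tan(βl)

Z_in ≈ −j43.5 Ω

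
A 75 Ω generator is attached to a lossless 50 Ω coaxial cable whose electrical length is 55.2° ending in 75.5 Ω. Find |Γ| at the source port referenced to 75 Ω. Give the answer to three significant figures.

tan(βl) = 1.44
Z_in = Z_0·(Z_L + jZ_0·tanβl)/(Z_0 + jZ_L·tanβl) = 40.5 − j16.1 Ω
Γ_s = (Z_in − Z_s)/(Z_in + Z_s) = (-34.5 − j16.1)/(116 − j16.1), |Γ_s| = 0.326

|Γ| ≈ 0.326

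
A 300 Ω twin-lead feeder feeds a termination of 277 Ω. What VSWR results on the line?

VSWR ≈ 1.08

Γ = (277 − 300)/(277 + 300) = -0.0399
VSWR = (1 + 0.0399)/(1 − 0.0399)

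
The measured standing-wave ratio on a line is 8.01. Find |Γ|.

|Γ| ≈ 0.778

|Γ| = (S − 1)/(S + 1) = (8.01 − 1)/(8.01 + 1) = 7.01/9.01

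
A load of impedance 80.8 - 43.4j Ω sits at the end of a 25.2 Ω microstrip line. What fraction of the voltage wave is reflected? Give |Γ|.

|Γ| ≈ 0.616

Γ = (Z_L − Z_0)/(Z_L + Z_0) = (55.6 − j43.4)/(106 − j43.4)
|Γ| = 70.5/115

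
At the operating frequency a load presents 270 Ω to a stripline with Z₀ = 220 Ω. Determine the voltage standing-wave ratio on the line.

Γ = (270 − 220)/(270 + 220) = 0.102
VSWR = (1 + 0.102)/(1 − 0.102)

VSWR ≈ 1.23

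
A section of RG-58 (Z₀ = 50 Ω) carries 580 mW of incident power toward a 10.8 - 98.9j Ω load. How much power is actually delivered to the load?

P_delivered ≈ 93 mW

|Γ| = |(-39.2 − j98.9)/(60.8 − j98.9)| = 0.916
|Γ|² = 0.84
P_refl = |Γ|²·P_inc = 487 mW, P_del = (1 − |Γ|²)·P_inc = 93 mW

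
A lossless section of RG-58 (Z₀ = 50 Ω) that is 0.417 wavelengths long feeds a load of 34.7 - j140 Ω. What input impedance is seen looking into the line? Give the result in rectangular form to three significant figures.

Z_in ≈ 87.2 + j220 Ω

βl = 2π × 0.417 = 150°
tan(βl) = tan(150°) = -0.575
Z_in = Z_0·(Z_L + jZ_0·tanβl)/(Z_0 + jZ_L·tanβl)
     = 50·(34.7 − j169)/(-30.4 − j19.9)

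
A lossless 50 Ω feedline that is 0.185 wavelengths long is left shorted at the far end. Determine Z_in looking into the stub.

Z_in ≈ +j116 Ω

βl = 2π × 0.185 = 66.6°
tan(βl) = 2.31
For a shorted stub, Z_in = jZ_0·tan(βl)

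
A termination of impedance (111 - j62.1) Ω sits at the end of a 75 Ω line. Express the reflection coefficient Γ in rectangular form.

Γ = (Z_L − Z_0)/(Z_L + Z_0) = (36 − j62.1)/(186 − j62.1)

Γ ≈ 0.274 − j0.242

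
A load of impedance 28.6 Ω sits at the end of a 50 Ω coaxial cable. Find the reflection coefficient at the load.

Γ = -0.272

Γ = (Z_L − Z_0)/(Z_L + Z_0) = (28.6 − 50)/(28.6 + 50) = -21.4/78.6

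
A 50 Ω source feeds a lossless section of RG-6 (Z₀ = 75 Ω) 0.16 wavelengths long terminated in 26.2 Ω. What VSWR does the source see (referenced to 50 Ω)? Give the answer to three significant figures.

βl = 2π × 0.16 = 57.6°
tan(βl) = 1.58
Z_in = Z_0·(Z_L + jZ_0·tanβl)/(Z_0 + jZ_L·tanβl) = 70 + j79.6 Ω
Γ_s = (Z_in − Z_s)/(Z_in + Z_s) = (20 + j79.6)/(120 + j79.6), |Γ_s| = 0.57
VSWR = (1 + |Γ_s|)/(1 − |Γ_s|)

VSWR ≈ 3.65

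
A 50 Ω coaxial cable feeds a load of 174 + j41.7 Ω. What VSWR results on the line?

VSWR ≈ 3.7

Γ = (Z_L − Z_0)/(Z_L + Z_0) = (124 + j41.7)/(224 + j41.7)
|Γ| = 131/228 = 0.574
VSWR = (1 + |Γ|)/(1 − |Γ|) = 1.57/0.426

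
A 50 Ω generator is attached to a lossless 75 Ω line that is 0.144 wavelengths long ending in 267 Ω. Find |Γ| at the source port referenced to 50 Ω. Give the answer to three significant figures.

|Γ| ≈ 0.561

βl = 2π × 0.144 = 51.8°
tan(βl) = 1.27
Z_in = Z_0·(Z_L + jZ_0·tanβl)/(Z_0 + jZ_L·tanβl) = 32.5 − j51.8 Ω
Γ_s = (Z_in − Z_s)/(Z_in + Z_s) = (-17.5 − j51.8)/(82.5 − j51.8), |Γ_s| = 0.561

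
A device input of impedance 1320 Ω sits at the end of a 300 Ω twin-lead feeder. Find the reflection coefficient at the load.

Γ = 0.63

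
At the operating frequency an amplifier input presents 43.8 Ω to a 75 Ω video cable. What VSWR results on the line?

VSWR ≈ 1.71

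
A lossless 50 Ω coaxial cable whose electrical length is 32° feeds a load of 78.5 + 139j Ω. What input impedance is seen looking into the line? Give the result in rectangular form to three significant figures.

tan(βl) = tan(32°) = 0.625
Z_in = Z_0·(Z_L + jZ_0·tanβl)/(Z_0 + jZ_L·tanβl)
     = 50·(78.5 + j170)/(-36.9 + j49.1)

Z_in ≈ 72.5 − j134 Ω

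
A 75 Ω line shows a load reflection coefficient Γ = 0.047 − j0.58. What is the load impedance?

Z_L = Z_0·(1 + Γ)/(1 − Γ) = 75·(1.05 − j0.58)/(0.953 + j0.58)

Z_L ≈ 39.9 − j69.9 Ω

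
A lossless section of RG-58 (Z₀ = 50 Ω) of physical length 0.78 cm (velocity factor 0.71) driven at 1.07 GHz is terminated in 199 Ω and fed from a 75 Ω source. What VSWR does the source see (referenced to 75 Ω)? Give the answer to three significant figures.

VSWR ≈ 2.87

λ = v/f = 0.71·c / 1.07 GHz = 0.199 m
βl = 2π·l/λ = 2π × 0.0392 = 14.1°
tan(βl) = 0.251
Z_in = Z_0·(Z_L + jZ_0·tanβl)/(Z_0 + jZ_L·tanβl) = 106 − j93.2 Ω
Γ_s = (Z_in − Z_s)/(Z_in + Z_s) = (30.8 − j93.2)/(181 − j93.2), |Γ_s| = 0.483
VSWR = (1 + |Γ_s|)/(1 − |Γ_s|)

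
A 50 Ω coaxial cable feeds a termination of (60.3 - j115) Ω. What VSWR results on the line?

VSWR ≈ 6.26

Γ = (Z_L − Z_0)/(Z_L + Z_0) = (10.3 − j115)/(110.3 − j115)
|Γ| = 115/159 = 0.725
VSWR = (1 + |Γ|)/(1 − |Γ|) = 1.72/0.275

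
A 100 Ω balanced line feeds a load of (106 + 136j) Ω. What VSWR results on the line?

Γ = (Z_L − Z_0)/(Z_L + Z_0) = (6 + j136)/(206 + j136)
|Γ| = 136/247 = 0.551
VSWR = (1 + |Γ|)/(1 − |Γ|) = 1.55/0.449

VSWR ≈ 3.46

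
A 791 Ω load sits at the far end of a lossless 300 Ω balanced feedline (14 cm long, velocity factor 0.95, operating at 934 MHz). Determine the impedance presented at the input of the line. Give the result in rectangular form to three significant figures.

λ = v/f = 0.95·c / 934 MHz = 0.305 m
βl = 2π·l/λ = 2π × 0.459 = 165°
tan(βl) = tan(165°) = -0.265
Z_in = Z_0·(Z_L + jZ_0·tanβl)/(Z_0 + jZ_L·tanβl)
     = 300·(791 − j79.4)/(300 − j209)

Z_in ≈ 569 + j318 Ω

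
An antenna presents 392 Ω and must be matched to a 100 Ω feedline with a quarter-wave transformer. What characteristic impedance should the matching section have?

Z_qwt ≈ 198 Ω

Z_qwt = √(Z_0·R_L) = √(100 × 392) = √39200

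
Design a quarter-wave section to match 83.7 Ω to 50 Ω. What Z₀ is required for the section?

Z_qwt = √(Z_0·R_L) = √(50 × 83.7) = √4185

Z_qwt ≈ 64.7 Ω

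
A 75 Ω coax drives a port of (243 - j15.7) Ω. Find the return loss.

Γ = (168 − j15.7)/(318 − j15.7), |Γ| = 0.53
RL = −20·log₁₀|Γ| = −20·log₁₀(0.53)

RL ≈ 5.52 dB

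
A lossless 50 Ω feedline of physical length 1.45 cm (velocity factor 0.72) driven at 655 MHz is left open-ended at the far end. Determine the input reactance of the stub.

X_in ≈ -176 Ω (capacitive)

λ = v/f = 0.72·c / 655 MHz = 0.33 m
βl = 2π·l/λ = 2π × 0.044 = 15.8°
tan(βl) = 0.284
For an open-ended stub, Z_in = −jZ_0·cot(βl) = −jZ_0/tan(βl)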